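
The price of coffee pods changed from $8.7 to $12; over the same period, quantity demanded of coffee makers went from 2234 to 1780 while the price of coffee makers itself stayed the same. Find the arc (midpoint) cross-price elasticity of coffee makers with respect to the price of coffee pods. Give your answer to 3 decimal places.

ΔQ_A = 1780 − 2234 = -454; ΔP_B = 12 − 8.7 = 3.3.
Midpoints: Q̄_A = 2007.0, P̄_B = 10.35.
ε = (ΔQ_A/Q̄_A)/(ΔP_B/P̄_B) = (-454/2007.0)/(3.3/10.35) ≈ -0.709.
ε < 0: coffee makers and coffee pods are complements.

-0.709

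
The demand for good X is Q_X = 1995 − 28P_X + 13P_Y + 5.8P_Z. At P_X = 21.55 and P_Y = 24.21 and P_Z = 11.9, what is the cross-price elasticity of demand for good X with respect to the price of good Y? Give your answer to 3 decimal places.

At P_X = 21.55 and P_Y = 24.21 and P_Z = 11.9: Q_X = 1775.35.
∂Q_X/∂P_Y = 13.
ε = (∂Q_X/∂P_Y)(P_Y/Q_X) = 13 × (24.21/1775.35) ≈ 0.177.

0.177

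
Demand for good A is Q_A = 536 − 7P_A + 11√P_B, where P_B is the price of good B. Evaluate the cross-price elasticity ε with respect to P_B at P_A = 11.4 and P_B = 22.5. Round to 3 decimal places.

0.051

At P_A = 11.4 and P_B = 22.5: Q_A = 508.378.
∂Q_A/∂P_B = 11/(2√P_B) = 11/(2√22.5) = 1.1595.
ε = (∂Q_A/∂P_B)(P_B/Q_A) = 1.1595 × (22.5/508.378) ≈ 0.051.
ε > 0: substitutes.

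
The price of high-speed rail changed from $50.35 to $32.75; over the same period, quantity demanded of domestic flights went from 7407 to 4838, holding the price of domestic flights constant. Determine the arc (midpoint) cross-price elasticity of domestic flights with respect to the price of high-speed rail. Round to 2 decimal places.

0.99

ΔQ_A = 4838 − 7407 = -2569; ΔP_B = 32.75 − 50.35 = -17.6.
Midpoints: Q̄_A = 6122.5, P̄_B = 41.55.
ε = (ΔQ_A/Q̄_A)/(ΔP_B/P̄_B) = (-2569/6122.5)/(-17.6/41.55) ≈ 0.99.
ε > 0: domestic flights and high-speed rail are substitutes.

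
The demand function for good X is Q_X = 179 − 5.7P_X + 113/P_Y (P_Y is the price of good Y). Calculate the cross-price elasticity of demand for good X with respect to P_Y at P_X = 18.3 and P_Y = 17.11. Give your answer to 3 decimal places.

At P_X = 18.3 and P_Y = 17.11: Q_X = 81.294.
∂Q_X/∂P_Y = −113/P_Y² = -0.3860.
ε = (∂Q_X/∂P_Y)(P_Y/Q_X) = -0.3860 × (17.11/81.294) ≈ -0.081.

-0.081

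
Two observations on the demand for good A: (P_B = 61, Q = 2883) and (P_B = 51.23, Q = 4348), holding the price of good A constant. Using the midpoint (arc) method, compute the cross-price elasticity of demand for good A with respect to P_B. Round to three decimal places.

ΔQ_A = 4348 − 2883 = 1465; ΔP_B = 51.23 − 61 = -9.77.
Midpoints: Q̄_A = 3615.5, P̄_B = 56.11.
ε = (ΔQ_A/Q̄_A)/(ΔP_B/P̄_B) = (1465/3615.5)/(-9.77/56.11) ≈ -2.327.
ε < 0: good A and good B are complements.

-2.327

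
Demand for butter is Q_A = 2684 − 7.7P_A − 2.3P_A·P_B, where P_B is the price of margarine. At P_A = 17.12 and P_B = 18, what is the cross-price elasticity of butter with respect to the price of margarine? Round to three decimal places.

At P_A = 17.12 and P_B = 18: Q_A = 1843.408.
∂Q_A/∂P_B = -2.3P_A = -2.3(17.12) = -39.3760.
ε = (∂Q_A/∂P_B)(P_B/Q_A) = -39.3760 × (18/1843.408) ≈ -0.384.
ε < 0: complements.

-0.384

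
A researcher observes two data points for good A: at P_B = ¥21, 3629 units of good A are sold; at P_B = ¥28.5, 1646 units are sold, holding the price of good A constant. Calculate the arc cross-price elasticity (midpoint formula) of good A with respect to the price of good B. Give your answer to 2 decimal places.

ΔQ_A = 1646 − 3629 = -1983; ΔP_B = 28.5 − 21 = 7.5.
Midpoints: Q̄_A = 2637.5, P̄_B = 24.75.
ε = (ΔQ_A/Q̄_A)/(ΔP_B/P̄_B) = (-1983/2637.5)/(7.5/24.75) ≈ -2.48.
ε < 0: good A and good B are complements.

-2.48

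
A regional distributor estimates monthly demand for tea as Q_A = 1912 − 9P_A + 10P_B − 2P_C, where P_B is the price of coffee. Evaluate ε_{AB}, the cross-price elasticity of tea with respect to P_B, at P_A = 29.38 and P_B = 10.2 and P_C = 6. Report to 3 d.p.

At P_A = 29.38 and P_B = 10.2 and P_C = 6: Q_A = 1737.58.
∂Q_A/∂P_B = 10.
ε = (∂Q_A/∂P_B)(P_B/Q_A) = 10 × (10.2/1737.58) ≈ 0.059.

0.059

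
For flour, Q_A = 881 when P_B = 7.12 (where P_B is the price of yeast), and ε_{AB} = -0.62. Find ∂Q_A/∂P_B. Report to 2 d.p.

ε = (∂Q_A/∂P_B)·(P_B/Q_A) ⇒ ∂Q_A/∂P_B = ε·Q_A/P_B = -0.62 × 881/7.12 ≈ -76.72.

-76.72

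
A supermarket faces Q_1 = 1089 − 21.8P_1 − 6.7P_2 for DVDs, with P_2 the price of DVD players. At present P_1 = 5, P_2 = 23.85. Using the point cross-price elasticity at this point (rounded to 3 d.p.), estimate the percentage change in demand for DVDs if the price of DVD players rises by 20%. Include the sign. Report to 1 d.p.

-3.9%

At P_1 = 5, P_2 = 23.85: Q_1 = 820.205.
∂Q_1/∂P_2 = -6.7.
ε = (∂Q_1/∂P_2)(P_2/Q_1) = -6.7000 × 23.85/820.205 ≈ -0.195.
%ΔQ_1 ≈ ε × %ΔP_2 = -0.195 × (20%) = -3.9%.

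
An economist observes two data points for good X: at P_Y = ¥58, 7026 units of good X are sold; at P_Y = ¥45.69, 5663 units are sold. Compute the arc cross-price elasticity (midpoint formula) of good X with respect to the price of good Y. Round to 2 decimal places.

ΔQ_X = 5663 − 7026 = -1363; ΔP_Y = 45.69 − 58 = -12.31.
Midpoints: Q̄_X = 6344.5, P̄_Y = 51.84.
ε = (ΔQ_X/Q̄_X)/(ΔP_Y/P̄_Y) = (-1363/6344.5)/(-12.31/51.84) ≈ 0.90.

0.90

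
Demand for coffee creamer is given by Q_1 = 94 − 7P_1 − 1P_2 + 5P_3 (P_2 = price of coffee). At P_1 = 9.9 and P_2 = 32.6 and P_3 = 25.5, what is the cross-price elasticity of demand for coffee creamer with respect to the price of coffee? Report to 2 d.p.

-0.27

At P_1 = 9.9 and P_2 = 32.6 and P_3 = 25.5: Q_1 = 119.6.
∂Q_1/∂P_2 = -1.
ε = (∂Q_1/∂P_2)(P_2/Q_1) = -1 × (32.6/119.6) ≈ -0.27.
Since ε < 0, coffee creamer and coffee are complements.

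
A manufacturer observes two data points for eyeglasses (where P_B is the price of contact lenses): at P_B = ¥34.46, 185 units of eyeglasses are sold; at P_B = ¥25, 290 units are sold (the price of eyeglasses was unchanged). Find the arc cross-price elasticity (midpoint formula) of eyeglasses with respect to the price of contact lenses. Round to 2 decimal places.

-1.39

ΔQ_A = 290 − 185 = 105; ΔP_B = 25 − 34.46 = -9.46.
Midpoints: Q̄_A = 237.5, P̄_B = 29.73.
ε = (ΔQ_A/Q̄_A)/(ΔP_B/P̄_B) = (105/237.5)/(-9.46/29.73) ≈ -1.39.
ε < 0: eyeglasses and contact lenses are complements.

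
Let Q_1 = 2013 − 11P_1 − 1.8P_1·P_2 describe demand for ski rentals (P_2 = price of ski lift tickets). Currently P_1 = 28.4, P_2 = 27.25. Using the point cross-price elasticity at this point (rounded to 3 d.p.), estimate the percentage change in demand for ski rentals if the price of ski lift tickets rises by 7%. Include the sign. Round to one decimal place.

-31.7%

At P_1 = 28.4, P_2 = 27.25: Q_1 = 307.58.
∂Q_1/∂P_2 = -1.8P_1 = -51.1200.
ε = (∂Q_1/∂P_2)(P_2/Q_1) = -51.1200 × 27.25/307.58 ≈ -4.529.
%ΔQ_1 ≈ ε × %ΔP_2 = -4.529 × (7%) = -31.7%.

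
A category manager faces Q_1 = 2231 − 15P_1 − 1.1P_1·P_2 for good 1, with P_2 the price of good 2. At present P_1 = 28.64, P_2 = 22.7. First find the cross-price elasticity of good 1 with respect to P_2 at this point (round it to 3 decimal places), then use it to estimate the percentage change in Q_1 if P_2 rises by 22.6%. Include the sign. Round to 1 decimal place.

At P_1 = 28.64, P_2 = 22.7: Q_1 = 1086.259.
∂Q_1/∂P_2 = -1.1P_1 = -31.5040.
ε = (∂Q_1/∂P_2)(P_2/Q_1) = -31.5040 × 22.7/1086.259 ≈ -0.658.
%ΔQ_1 ≈ ε × %ΔP_2 = -0.658 × (22.6%) = -14.9%.

-14.9%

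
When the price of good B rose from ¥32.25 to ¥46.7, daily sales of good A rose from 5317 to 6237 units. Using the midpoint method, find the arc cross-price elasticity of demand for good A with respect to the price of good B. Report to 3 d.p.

ΔQ_A = 6237 − 5317 = 920; ΔP_B = 46.7 − 32.25 = 14.45.
Midpoints: Q̄_A = 5777.0, P̄_B = 39.48.
ε = (ΔQ_A/Q̄_A)/(ΔP_B/P̄_B) = (920/5777.0)/(14.45/39.48) ≈ 0.435.

0.435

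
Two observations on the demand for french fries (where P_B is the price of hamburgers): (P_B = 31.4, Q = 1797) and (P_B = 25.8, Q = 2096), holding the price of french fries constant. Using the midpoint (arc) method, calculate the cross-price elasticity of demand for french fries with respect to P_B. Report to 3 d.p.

ΔQ_A = 2096 − 1797 = 299; ΔP_B = 25.8 − 31.4 = -5.6.
Midpoints: Q̄_A = 1946.5, P̄_B = 28.60.
ε = (ΔQ_A/Q̄_A)/(ΔP_B/P̄_B) = (299/1946.5)/(-5.6/28.60) ≈ -0.785.

-0.785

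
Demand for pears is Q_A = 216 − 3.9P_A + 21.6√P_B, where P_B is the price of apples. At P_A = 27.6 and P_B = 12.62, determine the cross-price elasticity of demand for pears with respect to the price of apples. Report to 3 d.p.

0.207

At P_A = 27.6 and P_B = 12.62: Q_A = 185.093.
∂Q_A/∂P_B = 21.6/(2√P_B) = 21.6/(2√12.62) = 3.0401.
ε = (∂Q_A/∂P_B)(P_B/Q_A) = 3.0401 × (12.62/185.093) ≈ 0.207.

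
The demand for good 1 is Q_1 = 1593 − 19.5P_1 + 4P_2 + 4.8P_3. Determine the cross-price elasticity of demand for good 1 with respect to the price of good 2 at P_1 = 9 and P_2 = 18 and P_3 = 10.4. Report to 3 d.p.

0.047

At P_1 = 9 and P_2 = 18 and P_3 = 10.4: Q_1 = 1539.42.
∂Q_1/∂P_2 = 4.
ε = (∂Q_1/∂P_2)(P_2/Q_1) = 4 × (18/1539.42) ≈ 0.047.
Since ε > 0, good 1 and good 2 are substitutes.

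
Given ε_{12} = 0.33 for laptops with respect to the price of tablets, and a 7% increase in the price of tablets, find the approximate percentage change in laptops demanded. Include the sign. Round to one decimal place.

2.3%

%ΔQ ≈ ε × %ΔP of tablets = 0.33 × (7%) = 2.3%.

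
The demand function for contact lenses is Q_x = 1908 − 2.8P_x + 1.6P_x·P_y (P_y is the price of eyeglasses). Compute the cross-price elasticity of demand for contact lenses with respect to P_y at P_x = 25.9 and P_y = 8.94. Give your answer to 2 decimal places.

0.17

At P_x = 25.9 and P_y = 8.94: Q_x = 2205.954.
∂Q_x/∂P_y = 1.6P_x = 1.6(25.9) = 41.4400.
ε = (∂Q_x/∂P_y)(P_y/Q_x) = 41.4400 × (8.94/2205.954) ≈ 0.17.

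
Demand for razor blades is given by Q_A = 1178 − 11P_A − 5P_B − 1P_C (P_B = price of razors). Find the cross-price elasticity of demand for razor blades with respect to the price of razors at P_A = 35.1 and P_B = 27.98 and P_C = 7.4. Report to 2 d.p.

-0.22

At P_A = 35.1 and P_B = 27.98 and P_C = 7.4: Q_A = 644.6.
∂Q_A/∂P_B = -5.
ε = (∂Q_A/∂P_B)(P_B/Q_A) = -5 × (27.98/644.6) ≈ -0.22.
Since ε < 0, razor blades and razors are complements.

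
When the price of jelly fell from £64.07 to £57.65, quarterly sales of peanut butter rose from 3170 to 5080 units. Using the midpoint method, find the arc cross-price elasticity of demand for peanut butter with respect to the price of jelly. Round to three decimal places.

ΔQ_A = 5080 − 3170 = 1910; ΔP_B = 57.65 − 64.07 = -6.42.
Midpoints: Q̄_A = 4125.0, P̄_B = 60.86.
ε = (ΔQ_A/Q̄_A)/(ΔP_B/P̄_B) = (1910/4125.0)/(-6.42/60.86) ≈ -4.389.
ε < 0: peanut butter and jelly are complements.

-4.389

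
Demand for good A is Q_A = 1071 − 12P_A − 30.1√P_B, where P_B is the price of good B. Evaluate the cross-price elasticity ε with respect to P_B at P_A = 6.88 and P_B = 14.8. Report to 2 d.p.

At P_A = 6.88 and P_B = 14.8: Q_A = 872.643.
∂Q_A/∂P_B = -30.1/(2√P_B) = -30.1/(2√14.8) = -3.9121.
ε = (∂Q_A/∂P_B)(P_B/Q_A) = -3.9121 × (14.8/872.643) ≈ -0.07.

-0.07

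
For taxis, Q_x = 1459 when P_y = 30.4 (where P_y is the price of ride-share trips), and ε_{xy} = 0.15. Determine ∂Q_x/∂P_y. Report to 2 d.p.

ε = (∂Q_x/∂P_y)·(P_y/Q_x) ⇒ ∂Q_x/∂P_y = ε·Q_x/P_y = 0.15 × 1459/30.4 ≈ 7.20.

7.20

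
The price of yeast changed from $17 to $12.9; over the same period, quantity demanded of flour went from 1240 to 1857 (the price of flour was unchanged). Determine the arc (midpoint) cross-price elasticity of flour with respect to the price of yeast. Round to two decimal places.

-1.45

ΔQ_A = 1857 − 1240 = 617; ΔP_B = 12.9 − 17 = -4.1.
Midpoints: Q̄_A = 1548.5, P̄_B = 14.95.
ε = (ΔQ_A/Q̄_A)/(ΔP_B/P̄_B) = (617/1548.5)/(-4.1/14.95) ≈ -1.45.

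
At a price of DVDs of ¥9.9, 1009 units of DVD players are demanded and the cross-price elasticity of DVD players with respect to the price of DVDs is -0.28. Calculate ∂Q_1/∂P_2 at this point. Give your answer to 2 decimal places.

ε = (∂Q_1/∂P_2)·(P_2/Q_1) ⇒ ∂Q_1/∂P_2 = ε·Q_1/P_2 = -0.28 × 1009/9.9 ≈ -28.54.

-28.54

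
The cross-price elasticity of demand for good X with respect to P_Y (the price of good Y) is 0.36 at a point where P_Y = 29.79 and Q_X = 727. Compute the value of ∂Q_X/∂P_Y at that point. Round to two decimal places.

8.79

ε = (∂Q_X/∂P_Y)·(P_Y/Q_X) ⇒ ∂Q_X/∂P_Y = ε·Q_X/P_Y = 0.36 × 727/29.79 ≈ 8.79.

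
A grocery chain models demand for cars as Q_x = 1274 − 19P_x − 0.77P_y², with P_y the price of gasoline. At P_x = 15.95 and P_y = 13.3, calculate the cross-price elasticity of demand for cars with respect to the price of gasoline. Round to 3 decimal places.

-0.326

At P_x = 15.95 and P_y = 13.3: Q_x = 834.745.
∂Q_x/∂P_y = -1.54P_y = -1.54(13.3) = -20.4820.
ε = (∂Q_x/∂P_y)(P_y/Q_x) = -20.4820 × (13.3/834.745) ≈ -0.326.
ε < 0: complements.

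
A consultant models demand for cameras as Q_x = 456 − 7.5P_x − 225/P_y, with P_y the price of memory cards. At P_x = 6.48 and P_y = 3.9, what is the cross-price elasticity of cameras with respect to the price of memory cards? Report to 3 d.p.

At P_x = 6.48 and P_y = 3.9: Q_x = 349.708.
∂Q_x/∂P_y = 225/P_y² = 14.7929.
ε = (∂Q_x/∂P_y)(P_y/Q_x) = 14.7929 × (3.9/349.708) ≈ 0.165.

0.165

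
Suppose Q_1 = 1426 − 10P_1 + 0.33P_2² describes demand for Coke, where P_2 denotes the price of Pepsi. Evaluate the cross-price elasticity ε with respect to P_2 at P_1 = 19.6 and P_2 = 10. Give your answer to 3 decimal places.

At P_1 = 19.6 and P_2 = 10: Q_1 = 1263.
∂Q_1/∂P_2 = 0.66P_2 = 0.66(10) = 6.6000.
ε = (∂Q_1/∂P_2)(P_2/Q_1) = 6.6000 × (10/1263) ≈ 0.052.
ε > 0: substitutes.

0.052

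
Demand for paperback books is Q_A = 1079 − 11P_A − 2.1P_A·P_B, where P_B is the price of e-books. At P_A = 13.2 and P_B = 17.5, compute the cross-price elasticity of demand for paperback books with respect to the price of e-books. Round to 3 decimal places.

-1.081

At P_A = 13.2 and P_B = 17.5: Q_A = 448.7.
∂Q_A/∂P_B = -2.1P_A = -2.1(13.2) = -27.7200.
ε = (∂Q_A/∂P_B)(P_B/Q_A) = -27.7200 × (17.5/448.7) ≈ -1.081.
ε < 0: complements.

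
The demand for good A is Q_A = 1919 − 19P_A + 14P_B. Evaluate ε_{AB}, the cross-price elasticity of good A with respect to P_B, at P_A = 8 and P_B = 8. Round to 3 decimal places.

At P_A = 8 and P_B = 8: Q_A = 1879.
∂Q_A/∂P_B = 14.
ε = (∂Q_A/∂P_B)(P_B/Q_A) = 14 × (8/1879) ≈ 0.060.

0.060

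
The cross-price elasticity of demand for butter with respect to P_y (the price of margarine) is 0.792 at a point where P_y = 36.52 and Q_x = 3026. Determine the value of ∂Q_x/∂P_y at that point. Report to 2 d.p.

65.62

ε = (∂Q_x/∂P_y)·(P_y/Q_x) ⇒ ∂Q_x/∂P_y = ε·Q_x/P_y = 0.792 × 3026/36.52 ≈ 65.62.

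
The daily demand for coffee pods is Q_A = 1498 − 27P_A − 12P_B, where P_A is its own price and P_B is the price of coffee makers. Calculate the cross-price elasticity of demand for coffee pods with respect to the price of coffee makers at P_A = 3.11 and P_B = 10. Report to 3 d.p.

At P_A = 3.11 and P_B = 10: Q_A = 1294.03.
∂Q_A/∂P_B = -12.
ε = (∂Q_A/∂P_B)(P_B/Q_A) = -12 × (10/1294.03) ≈ -0.093.
Since ε < 0, coffee pods and coffee makers are complements.

-0.093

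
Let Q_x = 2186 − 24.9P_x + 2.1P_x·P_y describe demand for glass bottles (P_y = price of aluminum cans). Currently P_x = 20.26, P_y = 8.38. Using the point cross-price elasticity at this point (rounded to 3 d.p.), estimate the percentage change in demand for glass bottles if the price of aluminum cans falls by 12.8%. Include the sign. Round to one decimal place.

At P_x = 20.26, P_y = 8.38: Q_x = 2038.061.
∂Q_x/∂P_y = 2.1P_x = 42.5460.
ε = (∂Q_x/∂P_y)(P_y/Q_x) = 42.5460 × 8.38/2038.061 ≈ 0.175.
%ΔQ_x ≈ ε × %ΔP_y = 0.175 × (-12.8%) = -2.2%.

-2.2%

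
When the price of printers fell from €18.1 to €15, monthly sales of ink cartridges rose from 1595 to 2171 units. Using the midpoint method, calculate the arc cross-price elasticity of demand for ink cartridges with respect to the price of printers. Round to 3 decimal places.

-1.633

ΔQ_A = 2171 − 1595 = 576; ΔP_B = 15 − 18.1 = -3.1.
Midpoints: Q̄_A = 1883.0, P̄_B = 16.55.
ε = (ΔQ_A/Q̄_A)/(ΔP_B/P̄_B) = (576/1883.0)/(-3.1/16.55) ≈ -1.633.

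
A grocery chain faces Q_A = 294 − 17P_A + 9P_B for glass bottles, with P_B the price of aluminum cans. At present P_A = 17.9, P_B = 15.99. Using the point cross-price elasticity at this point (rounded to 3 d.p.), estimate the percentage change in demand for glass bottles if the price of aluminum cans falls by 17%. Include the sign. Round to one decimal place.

-18.3%

At P_A = 17.9, P_B = 15.99: Q_A = 133.61.
∂Q_A/∂P_B = 9.
ε = (∂Q_A/∂P_B)(P_B/Q_A) = 9.0000 × 15.99/133.61 ≈ 1.077.
%ΔQ_A ≈ ε × %ΔP_B = 1.077 × (-17%) = -18.3%.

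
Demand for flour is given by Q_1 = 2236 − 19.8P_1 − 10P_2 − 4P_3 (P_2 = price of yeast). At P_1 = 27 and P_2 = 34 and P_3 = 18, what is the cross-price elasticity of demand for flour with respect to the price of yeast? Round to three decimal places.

-0.264

At P_1 = 27 and P_2 = 34 and P_3 = 18: Q_1 = 1289.4.
∂Q_1/∂P_2 = -10.
ε = (∂Q_1/∂P_2)(P_2/Q_1) = -10 × (34/1289.4) ≈ -0.264.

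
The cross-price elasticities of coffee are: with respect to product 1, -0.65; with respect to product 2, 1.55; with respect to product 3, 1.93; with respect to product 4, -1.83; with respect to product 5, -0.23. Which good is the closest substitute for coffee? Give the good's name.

Substitutes have ε > 0. Among the positive values, 1.93 (product 3) is largest.

product 3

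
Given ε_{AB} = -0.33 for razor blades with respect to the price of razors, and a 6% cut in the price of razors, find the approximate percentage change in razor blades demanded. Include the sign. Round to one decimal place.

2.0%

%ΔQ ≈ ε × %ΔP of razors = -0.33 × (-6%) = 2.0%.
Demand for razor blades rises by about 2.0%.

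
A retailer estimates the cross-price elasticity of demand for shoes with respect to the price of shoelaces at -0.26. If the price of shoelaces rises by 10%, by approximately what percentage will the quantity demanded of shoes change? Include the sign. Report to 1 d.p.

-2.6%

%ΔQ ≈ ε × %ΔP of shoelaces = -0.26 × (10%) = -2.6%.
Demand for shoes falls by about 2.6%.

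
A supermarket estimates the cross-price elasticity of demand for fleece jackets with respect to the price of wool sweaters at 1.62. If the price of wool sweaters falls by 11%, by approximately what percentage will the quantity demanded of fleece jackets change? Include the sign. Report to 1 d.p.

%ΔQ ≈ ε × %ΔP of wool sweaters = 1.62 × (-11%) = -17.8%.

-17.8%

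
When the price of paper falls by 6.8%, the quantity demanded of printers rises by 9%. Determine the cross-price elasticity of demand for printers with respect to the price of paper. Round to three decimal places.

-1.324

ε = (%ΔQ of printers) / (%ΔP of paper) = (9%) / (-6.8%) ≈ -1.324.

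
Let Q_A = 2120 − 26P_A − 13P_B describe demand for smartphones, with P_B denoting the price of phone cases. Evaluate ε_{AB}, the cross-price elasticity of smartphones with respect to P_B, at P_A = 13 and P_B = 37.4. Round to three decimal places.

-0.375

At P_A = 13 and P_B = 37.4: Q_A = 1295.8.
∂Q_A/∂P_B = -13.
ε = (∂Q_A/∂P_B)(P_B/Q_A) = -13 × (37.4/1295.8) ≈ -0.375.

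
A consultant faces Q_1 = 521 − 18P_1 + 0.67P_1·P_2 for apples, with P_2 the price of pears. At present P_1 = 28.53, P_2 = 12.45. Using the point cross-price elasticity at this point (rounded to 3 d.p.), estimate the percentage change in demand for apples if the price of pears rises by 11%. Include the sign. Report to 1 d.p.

At P_1 = 28.53, P_2 = 12.45: Q_1 = 245.443.
∂Q_1/∂P_2 = 0.67P_1 = 19.1151.
ε = (∂Q_1/∂P_2)(P_2/Q_1) = 19.1151 × 12.45/245.443 ≈ 0.970.
%ΔQ_1 ≈ ε × %ΔP_2 = 0.970 × (11%) = 10.7%.

10.7%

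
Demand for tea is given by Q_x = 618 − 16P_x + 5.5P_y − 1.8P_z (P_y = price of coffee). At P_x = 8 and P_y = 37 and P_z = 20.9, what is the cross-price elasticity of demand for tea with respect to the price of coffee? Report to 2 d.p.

0.31

At P_x = 8 and P_y = 37 and P_z = 20.9: Q_x = 655.88.
∂Q_x/∂P_y = 5.5.
ε = (∂Q_x/∂P_y)(P_y/Q_x) = 5.5 × (37/655.88) ≈ 0.31.
Since ε > 0, tea and coffee are substitutes.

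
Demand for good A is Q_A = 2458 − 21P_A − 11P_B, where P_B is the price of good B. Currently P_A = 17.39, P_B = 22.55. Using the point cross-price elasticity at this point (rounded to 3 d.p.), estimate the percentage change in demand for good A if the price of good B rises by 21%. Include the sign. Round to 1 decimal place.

-2.8%

At P_A = 17.39, P_B = 22.55: Q_A = 1844.76.
∂Q_A/∂P_B = -11.
ε = (∂Q_A/∂P_B)(P_B/Q_A) = -11.0000 × 22.55/1844.76 ≈ -0.134.
%ΔQ_A ≈ ε × %ΔP_B = -0.134 × (21%) = -2.8%.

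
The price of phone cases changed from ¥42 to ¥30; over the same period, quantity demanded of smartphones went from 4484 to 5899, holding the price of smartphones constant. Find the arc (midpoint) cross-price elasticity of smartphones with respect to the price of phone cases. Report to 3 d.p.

ΔQ_A = 5899 − 4484 = 1415; ΔP_B = 30 − 42 = -12.
Midpoints: Q̄_A = 5191.5, P̄_B = 36.00.
ε = (ΔQ_A/Q̄_A)/(ΔP_B/P̄_B) = (1415/5191.5)/(-12/36.00) ≈ -0.818.
ε < 0: smartphones and phone cases are complements.

-0.818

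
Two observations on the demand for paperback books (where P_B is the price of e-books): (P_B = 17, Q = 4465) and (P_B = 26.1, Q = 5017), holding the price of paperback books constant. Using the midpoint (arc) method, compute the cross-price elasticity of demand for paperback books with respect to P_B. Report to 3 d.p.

0.276

ΔQ_A = 5017 − 4465 = 552; ΔP_B = 26.1 − 17 = 9.1.
Midpoints: Q̄_A = 4741.0, P̄_B = 21.55.
ε = (ΔQ_A/Q̄_A)/(ΔP_B/P̄_B) = (552/4741.0)/(9.1/21.55) ≈ 0.276.
ε > 0: paperback books and e-books are substitutes.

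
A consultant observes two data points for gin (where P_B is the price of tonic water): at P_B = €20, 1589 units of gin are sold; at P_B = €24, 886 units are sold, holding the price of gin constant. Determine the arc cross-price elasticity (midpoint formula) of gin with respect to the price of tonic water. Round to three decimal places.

ΔQ_A = 886 − 1589 = -703; ΔP_B = 24 − 20 = 4.
Midpoints: Q̄_A = 1237.5, P̄_B = 22.00.
ε = (ΔQ_A/Q̄_A)/(ΔP_B/P̄_B) = (-703/1237.5)/(4/22.00) ≈ -3.124.

-3.124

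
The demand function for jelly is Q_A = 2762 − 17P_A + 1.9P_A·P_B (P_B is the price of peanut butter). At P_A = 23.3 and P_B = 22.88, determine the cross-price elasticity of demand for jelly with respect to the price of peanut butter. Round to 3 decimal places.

At P_A = 23.3 and P_B = 22.88: Q_A = 3378.798.
∂Q_A/∂P_B = 1.9P_A = 1.9(23.3) = 44.2700.
ε = (∂Q_A/∂P_B)(P_B/Q_A) = 44.2700 × (22.88/3378.798) ≈ 0.300.
ε > 0: substitutes.

0.300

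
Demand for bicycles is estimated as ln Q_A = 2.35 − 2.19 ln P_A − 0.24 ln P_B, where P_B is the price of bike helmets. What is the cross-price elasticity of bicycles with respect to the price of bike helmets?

-0.24

In a log-linear (constant-elasticity) demand function, the coefficient on ln P_B is the cross-price elasticity.
ε = -0.24. Negative, so bicycles and bike helmets are complements.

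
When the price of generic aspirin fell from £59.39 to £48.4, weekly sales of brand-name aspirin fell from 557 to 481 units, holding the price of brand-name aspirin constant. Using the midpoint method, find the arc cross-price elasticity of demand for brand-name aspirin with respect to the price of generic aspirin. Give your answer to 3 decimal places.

0.718

ΔQ_A = 481 − 557 = -76; ΔP_B = 48.4 − 59.39 = -10.99.
Midpoints: Q̄_A = 519.0, P̄_B = 53.89.
ε = (ΔQ_A/Q̄_A)/(ΔP_B/P̄_B) = (-76/519.0)/(-10.99/53.89) ≈ 0.718.
ε > 0: brand-name aspirin and generic aspirin are substitutes.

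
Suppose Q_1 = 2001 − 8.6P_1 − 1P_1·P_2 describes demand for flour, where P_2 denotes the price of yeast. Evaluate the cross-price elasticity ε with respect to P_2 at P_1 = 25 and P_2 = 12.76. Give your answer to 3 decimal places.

At P_1 = 25 and P_2 = 12.76: Q_1 = 1467.
∂Q_1/∂P_2 = -1P_1 = -1(25) = -25.0000.
ε = (∂Q_1/∂P_2)(P_2/Q_1) = -25.0000 × (12.76/1467) ≈ -0.217.
ε < 0: complements.

-0.217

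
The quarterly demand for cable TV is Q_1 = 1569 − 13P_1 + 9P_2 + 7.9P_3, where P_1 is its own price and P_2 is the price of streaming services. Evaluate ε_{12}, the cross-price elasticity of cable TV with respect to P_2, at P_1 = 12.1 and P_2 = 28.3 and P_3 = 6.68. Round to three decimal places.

At P_1 = 12.1 and P_2 = 28.3 and P_3 = 6.68: Q_1 = 1719.172.
∂Q_1/∂P_2 = 9.
ε = (∂Q_1/∂P_2)(P_2/Q_1) = 9 × (28.3/1719.172) ≈ 0.148.

0.148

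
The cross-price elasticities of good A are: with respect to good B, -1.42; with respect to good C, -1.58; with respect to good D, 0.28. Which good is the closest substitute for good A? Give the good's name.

good D

Substitutes have ε > 0. Among the positive values, 0.28 (good D) is largest.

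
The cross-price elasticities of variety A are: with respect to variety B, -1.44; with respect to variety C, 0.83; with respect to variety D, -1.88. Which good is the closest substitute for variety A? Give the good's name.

variety C

Substitutes have ε > 0. Among the positive values, 0.83 (variety C) is largest.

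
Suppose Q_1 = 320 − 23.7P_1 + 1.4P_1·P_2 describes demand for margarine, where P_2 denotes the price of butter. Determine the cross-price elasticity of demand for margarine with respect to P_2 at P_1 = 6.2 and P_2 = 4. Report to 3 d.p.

0.167

At P_1 = 6.2 and P_2 = 4: Q_1 = 207.78.
∂Q_1/∂P_2 = 1.4P_1 = 1.4(6.2) = 8.6800.
ε = (∂Q_1/∂P_2)(P_2/Q_1) = 8.6800 × (4/207.78) ≈ 0.167.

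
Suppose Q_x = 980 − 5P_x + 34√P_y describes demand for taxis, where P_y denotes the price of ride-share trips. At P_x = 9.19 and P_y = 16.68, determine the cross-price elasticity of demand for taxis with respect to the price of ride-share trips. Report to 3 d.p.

0.065

At P_x = 9.19 and P_y = 16.68: Q_x = 1072.910.
∂Q_x/∂P_y = 34/(2√P_y) = 34/(2√16.68) = 4.1625.
ε = (∂Q_x/∂P_y)(P_y/Q_x) = 4.1625 × (16.68/1072.910) ≈ 0.065.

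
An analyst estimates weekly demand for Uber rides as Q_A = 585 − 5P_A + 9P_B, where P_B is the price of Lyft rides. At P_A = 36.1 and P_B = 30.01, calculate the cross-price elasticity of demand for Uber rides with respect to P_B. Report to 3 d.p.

0.400

At P_A = 36.1 and P_B = 30.01: Q_A = 674.59.
∂Q_A/∂P_B = 9.
ε = (∂Q_A/∂P_B)(P_B/Q_A) = 9 × (30.01/674.59) ≈ 0.400.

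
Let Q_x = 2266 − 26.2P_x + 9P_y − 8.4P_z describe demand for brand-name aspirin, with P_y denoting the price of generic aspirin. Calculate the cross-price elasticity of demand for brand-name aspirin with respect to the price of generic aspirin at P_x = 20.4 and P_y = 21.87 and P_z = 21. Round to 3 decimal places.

0.112

At P_x = 20.4 and P_y = 21.87 and P_z = 21: Q_x = 1751.95.
∂Q_x/∂P_y = 9.
ε = (∂Q_x/∂P_y)(P_y/Q_x) = 9 × (21.87/1751.95) ≈ 0.112.
Since ε > 0, brand-name aspirin and generic aspirin are substitutes.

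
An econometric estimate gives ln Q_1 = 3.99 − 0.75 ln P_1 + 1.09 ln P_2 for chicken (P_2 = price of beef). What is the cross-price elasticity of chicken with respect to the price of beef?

1.09

In a log-linear (constant-elasticity) demand function, the coefficient on ln P_2 is the cross-price elasticity.
ε = 1.09. Positive, so chicken and beef are substitutes.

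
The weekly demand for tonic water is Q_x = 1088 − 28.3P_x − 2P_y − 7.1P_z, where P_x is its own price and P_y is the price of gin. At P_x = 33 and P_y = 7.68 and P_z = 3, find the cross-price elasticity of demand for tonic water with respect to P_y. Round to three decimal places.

At P_x = 33 and P_y = 7.68 and P_z = 3: Q_x = 117.44.
∂Q_x/∂P_y = -2.
ε = (∂Q_x/∂P_y)(P_y/Q_x) = -2 × (7.68/117.44) ≈ -0.131.

-0.131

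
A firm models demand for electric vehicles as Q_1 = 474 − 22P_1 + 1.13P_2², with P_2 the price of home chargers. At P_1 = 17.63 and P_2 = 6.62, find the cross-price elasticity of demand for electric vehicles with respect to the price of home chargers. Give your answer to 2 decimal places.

0.73

At P_1 = 17.63 and P_2 = 6.62: Q_1 = 135.662.
∂Q_1/∂P_2 = 2.26P_2 = 2.26(6.62) = 14.9612.
ε = (∂Q_1/∂P_2)(P_2/Q_1) = 14.9612 × (6.62/135.662) ≈ 0.73.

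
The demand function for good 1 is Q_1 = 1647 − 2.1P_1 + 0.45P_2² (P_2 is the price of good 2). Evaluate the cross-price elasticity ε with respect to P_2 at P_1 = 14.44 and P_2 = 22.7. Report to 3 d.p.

0.251

At P_1 = 14.44 and P_2 = 22.7: Q_1 = 1848.556.
∂Q_1/∂P_2 = 0.9P_2 = 0.9(22.7) = 20.4300.
ε = (∂Q_1/∂P_2)(P_2/Q_1) = 20.4300 × (22.7/1848.556) ≈ 0.251.
ε > 0: substitutes.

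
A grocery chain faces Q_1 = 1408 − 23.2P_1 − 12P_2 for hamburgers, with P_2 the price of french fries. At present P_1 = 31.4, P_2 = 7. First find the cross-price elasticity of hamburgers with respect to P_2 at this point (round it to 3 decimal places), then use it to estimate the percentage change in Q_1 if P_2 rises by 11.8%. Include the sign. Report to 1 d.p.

At P_1 = 31.4, P_2 = 7: Q_1 = 595.52.
∂Q_1/∂P_2 = -12.
ε = (∂Q_1/∂P_2)(P_2/Q_1) = -12.0000 × 7/595.52 ≈ -0.141.
%ΔQ_1 ≈ ε × %ΔP_2 = -0.141 × (11.8%) = -1.7%.

-1.7%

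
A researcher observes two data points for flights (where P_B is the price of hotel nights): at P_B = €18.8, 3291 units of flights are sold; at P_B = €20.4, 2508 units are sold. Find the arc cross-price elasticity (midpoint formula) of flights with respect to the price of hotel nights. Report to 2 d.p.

-3.31

ΔQ_A = 2508 − 3291 = -783; ΔP_B = 20.4 − 18.8 = 1.6.
Midpoints: Q̄_A = 2899.5, P̄_B = 19.60.
ε = (ΔQ_A/Q̄_A)/(ΔP_B/P̄_B) = (-783/2899.5)/(1.6/19.60) ≈ -3.31.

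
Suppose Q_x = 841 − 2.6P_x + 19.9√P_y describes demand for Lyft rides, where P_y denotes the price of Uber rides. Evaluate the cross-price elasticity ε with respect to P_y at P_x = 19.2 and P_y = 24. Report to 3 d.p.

At P_x = 19.2 and P_y = 24: Q_x = 888.570.
∂Q_x/∂P_y = 19.9/(2√P_y) = 19.9/(2√24) = 2.0310.
ε = (∂Q_x/∂P_y)(P_y/Q_x) = 2.0310 × (24/888.570) ≈ 0.055.

0.055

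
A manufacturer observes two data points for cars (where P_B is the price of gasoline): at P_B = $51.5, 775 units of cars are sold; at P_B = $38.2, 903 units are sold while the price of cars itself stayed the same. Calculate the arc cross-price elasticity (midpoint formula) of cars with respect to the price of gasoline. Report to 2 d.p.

ΔQ_A = 903 − 775 = 128; ΔP_B = 38.2 − 51.5 = -13.3.
Midpoints: Q̄_A = 839.0, P̄_B = 44.85.
ε = (ΔQ_A/Q̄_A)/(ΔP_B/P̄_B) = (128/839.0)/(-13.3/44.85) ≈ -0.51.

-0.51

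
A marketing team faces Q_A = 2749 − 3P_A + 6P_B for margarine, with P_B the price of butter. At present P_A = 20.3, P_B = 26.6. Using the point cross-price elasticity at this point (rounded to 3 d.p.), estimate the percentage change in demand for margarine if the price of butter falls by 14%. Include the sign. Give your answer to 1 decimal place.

At P_A = 20.3, P_B = 26.6: Q_A = 2847.7.
∂Q_A/∂P_B = 6.
ε = (∂Q_A/∂P_B)(P_B/Q_A) = 6.0000 × 26.6/2847.7 ≈ 0.056.
%ΔQ_A ≈ ε × %ΔP_B = 0.056 × (-14%) = -0.8%.

-0.8%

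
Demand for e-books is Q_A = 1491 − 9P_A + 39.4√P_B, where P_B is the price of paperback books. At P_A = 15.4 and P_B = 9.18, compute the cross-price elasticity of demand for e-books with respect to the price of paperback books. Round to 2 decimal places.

0.04

At P_A = 15.4 and P_B = 9.18: Q_A = 1471.776.
∂Q_A/∂P_B = 39.4/(2√P_B) = 39.4/(2√9.18) = 6.5020.
ε = (∂Q_A/∂P_B)(P_B/Q_A) = 6.5020 × (9.18/1471.776) ≈ 0.04.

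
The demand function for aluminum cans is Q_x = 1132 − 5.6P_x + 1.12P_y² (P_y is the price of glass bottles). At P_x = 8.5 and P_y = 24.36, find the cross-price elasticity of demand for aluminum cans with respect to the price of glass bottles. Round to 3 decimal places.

At P_x = 8.5 and P_y = 24.36: Q_x = 1749.019.
∂Q_x/∂P_y = 2.24P_y = 2.24(24.36) = 54.5664.
ε = (∂Q_x/∂P_y)(P_y/Q_x) = 54.5664 × (24.36/1749.019) ≈ 0.760.

0.760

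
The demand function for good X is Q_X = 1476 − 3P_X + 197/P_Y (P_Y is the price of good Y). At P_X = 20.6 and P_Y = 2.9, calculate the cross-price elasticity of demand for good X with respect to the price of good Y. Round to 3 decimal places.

At P_X = 20.6 and P_Y = 2.9: Q_X = 1482.131.
∂Q_X/∂P_Y = −197/P_Y² = -23.4245.
ε = (∂Q_X/∂P_Y)(P_Y/Q_X) = -23.4245 × (2.9/1482.131) ≈ -0.046.
ε < 0: complements.

-0.046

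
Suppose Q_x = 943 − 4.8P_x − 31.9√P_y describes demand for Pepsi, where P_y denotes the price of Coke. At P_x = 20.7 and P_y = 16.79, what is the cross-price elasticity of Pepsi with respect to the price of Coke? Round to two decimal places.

-0.09

At P_x = 20.7 and P_y = 16.79: Q_x = 712.928.
∂Q_x/∂P_y = -31.9/(2√P_y) = -31.9/(2√16.79) = -3.8926.
ε = (∂Q_x/∂P_y)(P_y/Q_x) = -3.8926 × (16.79/712.928) ≈ -0.09.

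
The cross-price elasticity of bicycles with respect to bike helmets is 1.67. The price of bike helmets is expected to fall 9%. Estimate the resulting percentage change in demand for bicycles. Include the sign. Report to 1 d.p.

-15.0%

%ΔQ ≈ ε × %ΔP of bike helmets = 1.67 × (-9%) = -15.0%.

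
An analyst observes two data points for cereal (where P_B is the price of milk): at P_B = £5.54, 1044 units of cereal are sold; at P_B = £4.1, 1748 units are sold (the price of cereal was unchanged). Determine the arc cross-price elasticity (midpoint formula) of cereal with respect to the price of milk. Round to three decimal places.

-1.688

ΔQ_A = 1748 − 1044 = 704; ΔP_B = 4.1 − 5.54 = -1.44.
Midpoints: Q̄_A = 1396.0, P̄_B = 4.82.
ε = (ΔQ_A/Q̄_A)/(ΔP_B/P̄_B) = (704/1396.0)/(-1.44/4.82) ≈ -1.688.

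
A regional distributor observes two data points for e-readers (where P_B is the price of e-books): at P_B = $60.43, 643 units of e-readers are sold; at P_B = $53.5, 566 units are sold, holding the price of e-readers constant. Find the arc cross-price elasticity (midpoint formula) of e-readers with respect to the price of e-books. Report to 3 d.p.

1.047

ΔQ_A = 566 − 643 = -77; ΔP_B = 53.5 − 60.43 = -6.93.
Midpoints: Q̄_A = 604.5, P̄_B = 56.97.
ε = (ΔQ_A/Q̄_A)/(ΔP_B/P̄_B) = (-77/604.5)/(-6.93/56.97) ≈ 1.047.
ε > 0: e-readers and e-books are substitutes.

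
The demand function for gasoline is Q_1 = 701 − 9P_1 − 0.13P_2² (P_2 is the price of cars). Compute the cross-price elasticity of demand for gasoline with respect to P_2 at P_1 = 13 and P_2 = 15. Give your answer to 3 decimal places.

-0.105

At P_1 = 13 and P_2 = 15: Q_1 = 554.75.
∂Q_1/∂P_2 = -0.26P_2 = -0.26(15) = -3.9000.
ε = (∂Q_1/∂P_2)(P_2/Q_1) = -3.9000 × (15/554.75) ≈ -0.105.
ε < 0: complements.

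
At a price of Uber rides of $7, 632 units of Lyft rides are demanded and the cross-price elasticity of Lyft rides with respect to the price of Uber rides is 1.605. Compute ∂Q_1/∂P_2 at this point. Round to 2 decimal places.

144.91

ε = (∂Q_1/∂P_2)·(P_2/Q_1) ⇒ ∂Q_1/∂P_2 = ε·Q_1/P_2 = 1.605 × 632/7 ≈ 144.91.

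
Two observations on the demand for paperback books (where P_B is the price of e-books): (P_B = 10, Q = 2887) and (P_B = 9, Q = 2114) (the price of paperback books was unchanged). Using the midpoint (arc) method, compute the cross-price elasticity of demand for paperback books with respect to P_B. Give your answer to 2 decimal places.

2.94

ΔQ_A = 2114 − 2887 = -773; ΔP_B = 9 − 10 = -1.
Midpoints: Q̄_A = 2500.5, P̄_B = 9.50.
ε = (ΔQ_A/Q̄_A)/(ΔP_B/P̄_B) = (-773/2500.5)/(-1/9.50) ≈ 2.94.
ε > 0: paperback books and e-books are substitutes.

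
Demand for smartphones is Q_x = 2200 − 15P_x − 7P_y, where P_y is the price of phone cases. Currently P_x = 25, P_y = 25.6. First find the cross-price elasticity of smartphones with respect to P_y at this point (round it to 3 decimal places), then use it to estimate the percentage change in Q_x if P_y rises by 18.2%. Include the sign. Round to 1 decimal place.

At P_x = 25, P_y = 25.6: Q_x = 1645.8.
∂Q_x/∂P_y = -7.
ε = (∂Q_x/∂P_y)(P_y/Q_x) = -7.0000 × 25.6/1645.8 ≈ -0.109.
%ΔQ_x ≈ ε × %ΔP_y = -0.109 × (18.2%) = -2.0%.

-2.0%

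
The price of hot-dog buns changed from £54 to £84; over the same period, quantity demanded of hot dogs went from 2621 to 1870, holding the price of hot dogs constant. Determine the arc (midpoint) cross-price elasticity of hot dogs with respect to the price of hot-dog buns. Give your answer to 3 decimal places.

-0.769

ΔQ_A = 1870 − 2621 = -751; ΔP_B = 84 − 54 = 30.
Midpoints: Q̄_A = 2245.5, P̄_B = 69.00.
ε = (ΔQ_A/Q̄_A)/(ΔP_B/P̄_B) = (-751/2245.5)/(30/69.00) ≈ -0.769.
ε < 0: hot dogs and hot-dog buns are complements.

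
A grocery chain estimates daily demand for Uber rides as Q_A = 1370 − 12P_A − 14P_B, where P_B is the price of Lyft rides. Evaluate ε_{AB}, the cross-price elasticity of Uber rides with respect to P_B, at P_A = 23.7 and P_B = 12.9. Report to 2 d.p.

-0.20

At P_A = 23.7 and P_B = 12.9: Q_A = 905.
∂Q_A/∂P_B = -14.
ε = (∂Q_A/∂P_B)(P_B/Q_A) = -14 × (12.9/905) ≈ -0.20.
Since ε < 0, Uber rides and Lyft rides are complements.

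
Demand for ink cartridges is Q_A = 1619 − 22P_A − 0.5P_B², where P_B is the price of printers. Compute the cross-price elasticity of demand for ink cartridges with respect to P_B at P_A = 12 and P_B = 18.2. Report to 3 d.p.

At P_A = 12 and P_B = 18.2: Q_A = 1189.38.
∂Q_A/∂P_B = -1P_B = -1(18.2) = -18.2000.
ε = (∂Q_A/∂P_B)(P_B/Q_A) = -18.2000 × (18.2/1189.38) ≈ -0.278.
ε < 0: complements.

-0.278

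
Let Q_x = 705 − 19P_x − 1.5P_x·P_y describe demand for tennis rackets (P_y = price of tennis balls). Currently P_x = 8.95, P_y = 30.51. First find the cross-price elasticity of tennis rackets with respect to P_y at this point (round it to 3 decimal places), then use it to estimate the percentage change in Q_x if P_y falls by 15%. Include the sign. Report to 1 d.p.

At P_x = 8.95, P_y = 30.51: Q_x = 125.353.
∂Q_x/∂P_y = -1.5P_x = -13.4250.
ε = (∂Q_x/∂P_y)(P_y/Q_x) = -13.4250 × 30.51/125.353 ≈ -3.268.
%ΔQ_x ≈ ε × %ΔP_y = -3.268 × (-15%) = 49.0%.

49.0%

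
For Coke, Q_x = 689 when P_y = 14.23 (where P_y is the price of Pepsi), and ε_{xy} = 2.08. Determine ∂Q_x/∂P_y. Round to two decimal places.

100.71

ε = (∂Q_x/∂P_y)·(P_y/Q_x) ⇒ ∂Q_x/∂P_y = ε·Q_x/P_y = 2.08 × 689/14.23 ≈ 100.71.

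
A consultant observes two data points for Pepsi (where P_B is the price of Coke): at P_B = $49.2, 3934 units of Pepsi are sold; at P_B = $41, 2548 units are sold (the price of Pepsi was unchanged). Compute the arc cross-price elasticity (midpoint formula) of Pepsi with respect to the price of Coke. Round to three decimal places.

ΔQ_A = 2548 − 3934 = -1386; ΔP_B = 41 − 49.2 = -8.2.
Midpoints: Q̄_A = 3241.0, P̄_B = 45.10.
ε = (ΔQ_A/Q̄_A)/(ΔP_B/P̄_B) = (-1386/3241.0)/(-8.2/45.10) ≈ 2.352.
ε > 0: Pepsi and Coke are substitutes.

2.352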